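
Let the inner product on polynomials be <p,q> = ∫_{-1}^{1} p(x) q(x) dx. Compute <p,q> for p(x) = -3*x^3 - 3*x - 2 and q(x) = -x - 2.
<p,q> = 56/5

Expand the product: p(x)·q(x) = 3*x^4 + 6*x^3 + 3*x^2 + 8*x + 4.
∫_{-1}^{1} of each monomial x^k gives [2/(k+1) if k even, 0 if k odd]. Integrating term-by-term (or equivalently evaluating the antiderivative F(x) = 3*x^5/5 + 3*x^4/2 + x^3 + 4*x^2 + 4*x at the endpoints):
  F(1) − F(−1) = 111/10 − (-1/10) = 56/5.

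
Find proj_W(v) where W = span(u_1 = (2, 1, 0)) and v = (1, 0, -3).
proj_W(v) = (4/5, 2/5, 0)

Set up U = [u_1 | ... | u_1] ∈ R^(3×1). The projector onto W = col(U) is P = U (U^T U)^(-1) U^T.
Compute U^T U =
  [5],
and U^T v = (2).
Solve U^T U · c = U^T v for the coefficients: c = (2/5). The projection is proj_W(v) = U c.
Check: (v - proj_W(v)) · u_1 = 0  (should be 0).
Result: proj_W(v) = (4/5, 2/5, 0).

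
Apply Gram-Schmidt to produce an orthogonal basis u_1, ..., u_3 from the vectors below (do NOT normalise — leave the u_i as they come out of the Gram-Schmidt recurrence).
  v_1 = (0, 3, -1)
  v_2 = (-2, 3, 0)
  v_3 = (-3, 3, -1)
Orthogonal basis:
  u_1 = (0, 3, -1)
  u_2 = (-2, 3/10, 9/10)
  u_3 = (-27/49, -18/49, -54/49)

Apply the Gram-Schmidt recurrence
  u_1 = v_1
  u_i = v_i − Σ_{j<i} ((v_i · u_j) / (u_j · u_j)) · u_j.

Step by step this gives:
  u_1 = (0, 3, -1)
  u_2 = (-2, 3/10, 9/10)
  u_3 = (-27/49, -18/49, -54/49)

Orthogonality check:
  u_2 · u_1 = 0 (should be 0)
  u_3 · u_1 = 0 (should be 0)
  u_3 · u_2 = 0 (should be 0)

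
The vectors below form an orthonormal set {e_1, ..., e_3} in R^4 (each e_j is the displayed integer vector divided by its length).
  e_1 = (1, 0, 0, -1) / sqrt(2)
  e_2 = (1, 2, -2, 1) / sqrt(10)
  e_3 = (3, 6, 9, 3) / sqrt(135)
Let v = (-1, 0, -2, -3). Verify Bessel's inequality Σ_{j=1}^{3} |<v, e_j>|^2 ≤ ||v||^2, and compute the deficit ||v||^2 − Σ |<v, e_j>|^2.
Σ |<v, e_j>|^2 = 26/3; ||v||^2 = 14; deficit = 16/3

Write each e_j = u_j / sqrt(<u_j, u_j>) where u_j is the displayed integer vector. Then <v, e_j> = <v, u_j> / sqrt(<u_j, u_j>), so |<v, e_j>|^2 = <v, u_j>^2 / <u_j, u_j>.
Coefficients: <v, e_1> = 2/sqrt(2), <v, e_2> = 0/sqrt(10), <v, e_3> = -30/sqrt(135).
Square and sum: Σ |<v, e_j>|^2 = 26/3.
Compute ||v||^2 = v·v = 14.
Deficit = 14 − 26/3 = 16/3 ≥ 0, confirming Bessel's inequality. (The deficit equals ||v − Σ <v,e_j> e_j||^2, the squared distance from v to span{e_j}.)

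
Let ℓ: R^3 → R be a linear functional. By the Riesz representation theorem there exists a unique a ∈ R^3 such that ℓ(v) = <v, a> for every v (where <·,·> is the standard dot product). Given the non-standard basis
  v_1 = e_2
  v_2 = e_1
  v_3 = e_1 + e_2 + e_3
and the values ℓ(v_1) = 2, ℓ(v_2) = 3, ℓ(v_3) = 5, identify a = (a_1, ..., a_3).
a = (3, 2, 0)

Write a = (a_1, ..., a_3) in the standard basis. For each basis vector v_i, ℓ(v_i) = <v_i, a> is a linear equation in the a_j's. Collect the n equations into a matrix system V a = ℓ, where row i of V is v_i (expressed in the standard basis). Since V is invertible (lower-triangular with 1s on the diagonal, up to permutation), solve by back-substitution:
  V =
[[0, 1, 0],
 [1, 0, 0],
 [1, 1, 1]]
  V a = (2, 3, 5)
Solving gives a = (3, 2, 0).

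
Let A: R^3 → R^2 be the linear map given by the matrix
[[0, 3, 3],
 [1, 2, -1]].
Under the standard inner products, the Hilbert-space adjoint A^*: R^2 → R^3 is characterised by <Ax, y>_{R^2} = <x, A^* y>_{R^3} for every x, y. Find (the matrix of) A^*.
A^* = A^T =
[[0, 1],
 [3, 2],
 [3, -1]]

For real matrices with standard dot products, the defining identity <Ax, y> = <x, A^* y> gives (Ax)^T y = x^T (A^*) y, i.e. x^T A^T y = x^T (A^*) y. Since this holds for all x, y, we must have A^* = A^T. Therefore
A^* =
[[0, 1],
 [3, 2],
 [3, -1]].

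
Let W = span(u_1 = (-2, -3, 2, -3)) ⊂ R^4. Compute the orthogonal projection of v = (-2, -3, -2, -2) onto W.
proj_W(v) = (-15/13, -45/26, 15/13, -45/26)

Set up U = [u_1 | ... | u_1] ∈ R^(4×1). The projector onto W = col(U) is P = U (U^T U)^(-1) U^T.
Compute U^T U =
  [26],
and U^T v = (15).
Solve U^T U · c = U^T v for the coefficients: c = (15/26). The projection is proj_W(v) = U c.
Check: (v - proj_W(v)) · u_1 = 0  (should be 0).
Result: proj_W(v) = (-15/13, -45/26, 15/13, -45/26).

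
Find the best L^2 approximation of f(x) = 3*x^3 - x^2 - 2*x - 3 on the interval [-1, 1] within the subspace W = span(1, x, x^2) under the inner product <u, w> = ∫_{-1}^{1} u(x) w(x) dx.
g(x) = -x^2 - x/5 - 3

The best approximation g ∈ W is the orthogonal projection of f onto W. Writing g = a_0 + a_1 x + a_2 x^2, the coefficients solve the normal equations G · a = b where
  G_{ij} = <φ_i, φ_j> and b_i = <f, φ_i>, with φ_0 = 1, φ_1 = x, φ_2 = x^2.
G =
  [2, 0, 2/3]
  [0, 2/3, 0]
  [2/3, 0, 2/5],
b = (-20/3, -2/15, -12/5).
Solving gives a_0 = -3, a_1 = -1/5, a_2 = -1, so
  g(x) = -x^2 - x/5 - 3.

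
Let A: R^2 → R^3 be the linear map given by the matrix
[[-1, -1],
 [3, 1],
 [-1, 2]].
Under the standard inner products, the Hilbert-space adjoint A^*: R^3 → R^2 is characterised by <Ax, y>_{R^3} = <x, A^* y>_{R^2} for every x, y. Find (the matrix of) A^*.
A^* = A^T =
[[-1, 3, -1],
 [-1, 1, 2]]

For real matrices with standard dot products, the defining identity <Ax, y> = <x, A^* y> gives (Ax)^T y = x^T (A^*) y, i.e. x^T A^T y = x^T (A^*) y. Since this holds for all x, y, we must have A^* = A^T. Therefore
A^* =
[[-1, 3, -1],
 [-1, 1, 2]].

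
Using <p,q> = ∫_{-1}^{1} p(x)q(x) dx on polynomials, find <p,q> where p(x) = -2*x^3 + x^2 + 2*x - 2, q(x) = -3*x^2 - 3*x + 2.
<p,q> = -82/15

Expand the product: p(x)·q(x) = 6*x^5 + 3*x^4 - 13*x^3 + 2*x^2 + 10*x - 4.
∫_{-1}^{1} of each monomial x^k gives [2/(k+1) if k even, 0 if k odd]. Integrating term-by-term (or equivalently evaluating the antiderivative F(x) = x^6 + 3*x^5/5 - 13*x^4/4 + 2*x^3/3 + 5*x^2 - 4*x at the endpoints):
  F(1) − F(−1) = 1/60 − (329/60) = -82/15.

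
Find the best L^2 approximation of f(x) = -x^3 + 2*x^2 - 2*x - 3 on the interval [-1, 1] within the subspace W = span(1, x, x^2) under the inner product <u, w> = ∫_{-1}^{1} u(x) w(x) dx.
g(x) = 2*x^2 - 13*x/5 - 3

The best approximation g ∈ W is the orthogonal projection of f onto W. Writing g = a_0 + a_1 x + a_2 x^2, the coefficients solve the normal equations G · a = b where
  G_{ij} = <φ_i, φ_j> and b_i = <f, φ_i>, with φ_0 = 1, φ_1 = x, φ_2 = x^2.
G =
  [2, 0, 2/3]
  [0, 2/3, 0]
  [2/3, 0, 2/5],
b = (-14/3, -26/15, -6/5).
Solving gives a_0 = -3, a_1 = -13/5, a_2 = 2, so
  g(x) = 2*x^2 - 13*x/5 - 3.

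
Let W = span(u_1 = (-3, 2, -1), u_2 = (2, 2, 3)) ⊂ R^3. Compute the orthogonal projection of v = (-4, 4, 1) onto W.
proj_W(v) = (-740/213, 950/213, 73/213)

Set up U = [u_1 | ... | u_2] ∈ R^(3×2). The projector onto W = col(U) is P = U (U^T U)^(-1) U^T.
Compute U^T U =
  [14, -5]
  [-5, 17],
and U^T v = (19, 3).
Solve U^T U · c = U^T v for the coefficients: c = (338/213, 137/213). The projection is proj_W(v) = U c.
Check: (v - proj_W(v)) · u_1 = 0  (should be 0).
Check: (v - proj_W(v)) · u_2 = 0  (should be 0).
Result: proj_W(v) = (-740/213, 950/213, 73/213).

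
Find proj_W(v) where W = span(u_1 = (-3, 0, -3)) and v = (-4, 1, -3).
proj_W(v) = (-7/2, 0, -7/2)

Set up U = [u_1 | ... | u_1] ∈ R^(3×1). The projector onto W = col(U) is P = U (U^T U)^(-1) U^T.
Compute U^T U =
  [18],
and U^T v = (21).
Solve U^T U · c = U^T v for the coefficients: c = (7/6). The projection is proj_W(v) = U c.
Check: (v - proj_W(v)) · u_1 = 0  (should be 0).
Result: proj_W(v) = (-7/2, 0, -7/2).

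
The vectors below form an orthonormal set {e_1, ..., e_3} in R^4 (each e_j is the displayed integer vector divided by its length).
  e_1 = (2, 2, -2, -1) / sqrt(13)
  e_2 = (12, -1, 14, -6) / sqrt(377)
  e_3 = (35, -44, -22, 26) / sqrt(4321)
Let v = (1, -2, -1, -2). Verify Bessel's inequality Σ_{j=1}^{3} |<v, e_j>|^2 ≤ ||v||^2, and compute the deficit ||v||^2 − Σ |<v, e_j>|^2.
Σ |<v, e_j>|^2 = 401/149; ||v||^2 = 10; deficit = 1089/149

Write each e_j = u_j / sqrt(<u_j, u_j>) where u_j is the displayed integer vector. Then <v, e_j> = <v, u_j> / sqrt(<u_j, u_j>), so |<v, e_j>|^2 = <v, u_j>^2 / <u_j, u_j>.
Coefficients: <v, e_1> = 2/sqrt(13), <v, e_2> = 12/sqrt(377), <v, e_3> = 93/sqrt(4321).
Square and sum: Σ |<v, e_j>|^2 = 401/149.
Compute ||v||^2 = v·v = 10.
Deficit = 10 − 401/149 = 1089/149 ≥ 0, confirming Bessel's inequality. (The deficit equals ||v − Σ <v,e_j> e_j||^2, the squared distance from v to span{e_j}.)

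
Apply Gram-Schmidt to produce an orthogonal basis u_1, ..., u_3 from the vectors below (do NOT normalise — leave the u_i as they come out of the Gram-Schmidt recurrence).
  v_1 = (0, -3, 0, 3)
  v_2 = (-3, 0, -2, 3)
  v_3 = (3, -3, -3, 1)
Orthogonal basis:
  u_1 = (0, -3, 0, 3)
  u_2 = (-3, 3/2, -2, 3/2)
  u_3 = (69/35, -17/35, -129/35, -17/35)

Apply the Gram-Schmidt recurrence
  u_1 = v_1
  u_i = v_i − Σ_{j<i} ((v_i · u_j) / (u_j · u_j)) · u_j.

Step by step this gives:
  u_1 = (0, -3, 0, 3)
  u_2 = (-3, 3/2, -2, 3/2)
  u_3 = (69/35, -17/35, -129/35, -17/35)

Orthogonality check:
  u_2 · u_1 = 0 (should be 0)
  u_3 · u_1 = 0 (should be 0)
  u_3 · u_2 = 0 (should be 0)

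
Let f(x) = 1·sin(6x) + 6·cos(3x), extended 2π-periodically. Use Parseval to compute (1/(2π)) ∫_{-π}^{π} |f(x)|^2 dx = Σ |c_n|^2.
Σ |c_n|^2 = 37/2

Expand |f|^2 and use orthogonality of {sin(nx), cos(mx)} on [-π, π]:
  ∫_{-π}^{π} sin(nx)^2 dx = π, ∫ cos(mx)^2 dx = π, and cross terms integrate to 0.
So ∫_{-π}^{π} f(x)^2 dx = 1^2 · π + 6^2 · π = (1 + 36)π.
Divide by 2π: (1 + 36)/2 = 37/2.
By Parseval, this equals Σ |c_n|^2.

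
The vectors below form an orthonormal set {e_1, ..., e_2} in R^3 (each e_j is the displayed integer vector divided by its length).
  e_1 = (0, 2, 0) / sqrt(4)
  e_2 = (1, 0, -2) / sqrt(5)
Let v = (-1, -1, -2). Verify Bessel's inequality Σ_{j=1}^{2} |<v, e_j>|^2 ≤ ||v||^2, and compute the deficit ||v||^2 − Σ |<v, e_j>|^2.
Σ |<v, e_j>|^2 = 14/5; ||v||^2 = 6; deficit = 16/5

Write each e_j = u_j / sqrt(<u_j, u_j>) where u_j is the displayed integer vector. Then <v, e_j> = <v, u_j> / sqrt(<u_j, u_j>), so |<v, e_j>|^2 = <v, u_j>^2 / <u_j, u_j>.
Coefficients: <v, e_1> = -2/sqrt(4), <v, e_2> = 3/sqrt(5).
Square and sum: Σ |<v, e_j>|^2 = 14/5.
Compute ||v||^2 = v·v = 6.
Deficit = 6 − 14/5 = 16/5 ≥ 0, confirming Bessel's inequality. (The deficit equals ||v − Σ <v,e_j> e_j||^2, the squared distance from v to span{e_j}.)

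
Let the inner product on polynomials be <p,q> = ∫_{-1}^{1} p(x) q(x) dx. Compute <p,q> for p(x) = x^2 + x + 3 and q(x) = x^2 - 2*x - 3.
<p,q> = -284/15

Expand the product: p(x)·q(x) = x^4 - x^3 - 2*x^2 - 9*x - 9.
∫_{-1}^{1} of each monomial x^k gives [2/(k+1) if k even, 0 if k odd]. Integrating term-by-term (or equivalently evaluating the antiderivative F(x) = x^5/5 - x^4/4 - 2*x^3/3 - 9*x^2/2 - 9*x at the endpoints):
  F(1) − F(−1) = -853/60 − (283/60) = -284/15.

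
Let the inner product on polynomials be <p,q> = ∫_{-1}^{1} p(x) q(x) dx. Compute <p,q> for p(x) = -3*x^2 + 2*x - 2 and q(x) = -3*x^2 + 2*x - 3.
<p,q> = 424/15

Expand the product: p(x)·q(x) = 9*x^4 - 12*x^3 + 19*x^2 - 10*x + 6.
∫_{-1}^{1} of each monomial x^k gives [2/(k+1) if k even, 0 if k odd]. Integrating term-by-term (or equivalently evaluating the antiderivative F(x) = 9*x^5/5 - 3*x^4 + 19*x^3/3 - 5*x^2 + 6*x at the endpoints):
  F(1) − F(−1) = 92/15 − (-332/15) = 424/15.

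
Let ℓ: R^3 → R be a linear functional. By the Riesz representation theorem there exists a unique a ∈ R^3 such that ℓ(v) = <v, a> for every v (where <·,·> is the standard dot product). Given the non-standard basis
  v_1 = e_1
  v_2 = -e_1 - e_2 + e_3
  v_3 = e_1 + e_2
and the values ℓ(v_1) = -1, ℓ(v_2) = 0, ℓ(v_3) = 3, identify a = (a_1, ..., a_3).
a = (-1, 4, 3)

Write a = (a_1, ..., a_3) in the standard basis. For each basis vector v_i, ℓ(v_i) = <v_i, a> is a linear equation in the a_j's. Collect the n equations into a matrix system V a = ℓ, where row i of V is v_i (expressed in the standard basis). Since V is invertible (lower-triangular with 1s on the diagonal, up to permutation), solve by back-substitution:
  V =
[[1, 0, 0],
 [-1, -1, 1],
 [1, 1, 0]]
  V a = (-1, 0, 3)
Solving gives a = (-1, 4, 3).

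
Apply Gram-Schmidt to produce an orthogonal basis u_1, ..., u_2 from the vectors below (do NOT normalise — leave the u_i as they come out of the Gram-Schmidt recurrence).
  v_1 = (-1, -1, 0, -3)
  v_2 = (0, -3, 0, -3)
Orthogonal basis:
  u_1 = (-1, -1, 0, -3)
  u_2 = (12/11, -21/11, 0, 3/11)

Apply the Gram-Schmidt recurrence
  u_1 = v_1
  u_i = v_i − Σ_{j<i} ((v_i · u_j) / (u_j · u_j)) · u_j.

Step by step this gives:
  u_1 = (-1, -1, 0, -3)
  u_2 = (12/11, -21/11, 0, 3/11)

Orthogonality check:
  u_2 · u_1 = 0 (should be 0)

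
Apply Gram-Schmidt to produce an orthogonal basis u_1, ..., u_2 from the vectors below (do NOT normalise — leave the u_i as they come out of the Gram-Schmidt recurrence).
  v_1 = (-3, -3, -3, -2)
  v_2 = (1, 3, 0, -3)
Orthogonal basis:
  u_1 = (-3, -3, -3, -2)
  u_2 = (13/31, 75/31, -18/31, -105/31)

Apply the Gram-Schmidt recurrence
  u_1 = v_1
  u_i = v_i − Σ_{j<i} ((v_i · u_j) / (u_j · u_j)) · u_j.

Step by step this gives:
  u_1 = (-3, -3, -3, -2)
  u_2 = (13/31, 75/31, -18/31, -105/31)

Orthogonality check:
  u_2 · u_1 = 0 (should be 0)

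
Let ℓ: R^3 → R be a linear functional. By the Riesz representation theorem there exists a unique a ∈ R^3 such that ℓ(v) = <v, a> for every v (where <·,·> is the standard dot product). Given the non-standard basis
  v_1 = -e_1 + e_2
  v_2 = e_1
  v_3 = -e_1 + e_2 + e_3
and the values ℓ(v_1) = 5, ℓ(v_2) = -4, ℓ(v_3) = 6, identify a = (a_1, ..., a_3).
a = (-4, 1, 1)

Write a = (a_1, ..., a_3) in the standard basis. For each basis vector v_i, ℓ(v_i) = <v_i, a> is a linear equation in the a_j's. Collect the n equations into a matrix system V a = ℓ, where row i of V is v_i (expressed in the standard basis). Since V is invertible (lower-triangular with 1s on the diagonal, up to permutation), solve by back-substitution:
  V =
[[-1, 1, 0],
 [1, 0, 0],
 [-1, 1, 1]]
  V a = (5, -4, 6)
Solving gives a = (-4, 1, 1).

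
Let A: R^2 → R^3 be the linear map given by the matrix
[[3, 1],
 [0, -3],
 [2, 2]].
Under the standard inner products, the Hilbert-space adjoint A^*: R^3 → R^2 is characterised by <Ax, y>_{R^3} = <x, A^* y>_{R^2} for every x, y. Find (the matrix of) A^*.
A^* = A^T =
[[3, 0, 2],
 [1, -3, 2]]

For real matrices with standard dot products, the defining identity <Ax, y> = <x, A^* y> gives (Ax)^T y = x^T (A^*) y, i.e. x^T A^T y = x^T (A^*) y. Since this holds for all x, y, we must have A^* = A^T. Therefore
A^* =
[[3, 0, 2],
 [1, -3, 2]].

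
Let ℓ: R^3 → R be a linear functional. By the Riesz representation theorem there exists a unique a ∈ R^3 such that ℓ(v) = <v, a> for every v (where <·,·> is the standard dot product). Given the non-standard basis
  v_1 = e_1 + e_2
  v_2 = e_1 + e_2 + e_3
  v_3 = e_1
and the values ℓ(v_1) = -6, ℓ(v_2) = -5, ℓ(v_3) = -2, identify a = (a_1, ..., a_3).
a = (-2, -4, 1)

Write a = (a_1, ..., a_3) in the standard basis. For each basis vector v_i, ℓ(v_i) = <v_i, a> is a linear equation in the a_j's. Collect the n equations into a matrix system V a = ℓ, where row i of V is v_i (expressed in the standard basis). Since V is invertible (lower-triangular with 1s on the diagonal, up to permutation), solve by back-substitution:
  V =
[[1, 1, 0],
 [1, 1, 1],
 [1, 0, 0]]
  V a = (-6, -5, -2)
Solving gives a = (-2, -4, 1).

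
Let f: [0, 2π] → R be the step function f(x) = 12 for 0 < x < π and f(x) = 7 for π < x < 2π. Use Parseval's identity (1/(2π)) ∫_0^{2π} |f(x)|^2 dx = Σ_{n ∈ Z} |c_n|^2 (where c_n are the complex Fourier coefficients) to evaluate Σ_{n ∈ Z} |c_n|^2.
Σ |c_n|^2 = 193/2

Parseval equates the L^2 energy of f (normalised by 1/(2π)) with the ℓ^2 sum of its Fourier coefficients: (1/(2π)) ∫_0^{2π} |f|^2 = Σ |c_n|^2.
Compute the left side: (1/(2π)) [∫_0^π 12^2 dx + ∫_π^{2π} 7^2 dx] = (1/(2π)) · (144π + 49π) = (144 + 49)/2 = 193/2.
So Σ_{n ∈ Z} |c_n|^2 = 193/2.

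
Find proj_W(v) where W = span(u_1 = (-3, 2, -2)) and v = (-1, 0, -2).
proj_W(v) = (-21/17, 14/17, -14/17)

Set up U = [u_1 | ... | u_1] ∈ R^(3×1). The projector onto W = col(U) is P = U (U^T U)^(-1) U^T.
Compute U^T U =
  [17],
and U^T v = (7).
Solve U^T U · c = U^T v for the coefficients: c = (7/17). The projection is proj_W(v) = U c.
Check: (v - proj_W(v)) · u_1 = 0  (should be 0).
Result: proj_W(v) = (-21/17, 14/17, -14/17).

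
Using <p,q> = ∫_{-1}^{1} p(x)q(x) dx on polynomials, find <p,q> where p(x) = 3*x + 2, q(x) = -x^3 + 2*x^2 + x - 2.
<p,q> = -68/15

Expand the product: p(x)·q(x) = -3*x^4 + 4*x^3 + 7*x^2 - 4*x - 4.
∫_{-1}^{1} of each monomial x^k gives [2/(k+1) if k even, 0 if k odd]. Integrating term-by-term (or equivalently evaluating the antiderivative F(x) = -3*x^5/5 + x^4 + 7*x^3/3 - 2*x^2 - 4*x at the endpoints):
  F(1) − F(−1) = -49/15 − (19/15) = -68/15.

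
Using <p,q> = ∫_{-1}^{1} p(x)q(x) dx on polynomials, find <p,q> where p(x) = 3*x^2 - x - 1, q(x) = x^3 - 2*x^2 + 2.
<p,q> = -22/15

Expand the product: p(x)·q(x) = 3*x^5 - 7*x^4 + x^3 + 8*x^2 - 2*x - 2.
∫_{-1}^{1} of each monomial x^k gives [2/(k+1) if k even, 0 if k odd]. Integrating term-by-term (or equivalently evaluating the antiderivative F(x) = x^6/2 - 7*x^5/5 + x^4/4 + 8*x^3/3 - x^2 - 2*x at the endpoints):
  F(1) − F(−1) = -59/60 − (29/60) = -22/15.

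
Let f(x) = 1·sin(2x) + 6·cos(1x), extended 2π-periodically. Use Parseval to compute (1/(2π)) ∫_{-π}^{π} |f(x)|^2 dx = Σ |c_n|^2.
Σ |c_n|^2 = 37/2

Expand |f|^2 and use orthogonality of {sin(nx), cos(mx)} on [-π, π]:
  ∫_{-π}^{π} sin(nx)^2 dx = π, ∫ cos(mx)^2 dx = π, and cross terms integrate to 0.
So ∫_{-π}^{π} f(x)^2 dx = 1^2 · π + 6^2 · π = (1 + 36)π.
Divide by 2π: (1 + 36)/2 = 37/2.
By Parseval, this equals Σ |c_n|^2.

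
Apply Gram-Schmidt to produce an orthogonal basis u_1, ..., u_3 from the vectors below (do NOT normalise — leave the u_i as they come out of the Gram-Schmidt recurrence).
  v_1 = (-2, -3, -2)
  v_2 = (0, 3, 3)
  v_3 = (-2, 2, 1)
Orthogonal basis:
  u_1 = (-2, -3, -2)
  u_2 = (-30/17, 6/17, 21/17)
  u_3 = (-4/9, 8/9, -8/9)

Apply the Gram-Schmidt recurrence
  u_1 = v_1
  u_i = v_i − Σ_{j<i} ((v_i · u_j) / (u_j · u_j)) · u_j.

Step by step this gives:
  u_1 = (-2, -3, -2)
  u_2 = (-30/17, 6/17, 21/17)
  u_3 = (-4/9, 8/9, -8/9)

Orthogonality check:
  u_2 · u_1 = 0 (should be 0)
  u_3 · u_1 = 0 (should be 0)
  u_3 · u_2 = 0 (should be 0)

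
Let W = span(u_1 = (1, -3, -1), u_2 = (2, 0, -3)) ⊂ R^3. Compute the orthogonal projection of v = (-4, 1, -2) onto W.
proj_W(v) = (-49/118, 165/118, 23/59)

Set up U = [u_1 | ... | u_2] ∈ R^(3×2). The projector onto W = col(U) is P = U (U^T U)^(-1) U^T.
Compute U^T U =
  [11, 5]
  [5, 13],
and U^T v = (-5, -2).
Solve U^T U · c = U^T v for the coefficients: c = (-55/118, 3/118). The projection is proj_W(v) = U c.
Check: (v - proj_W(v)) · u_1 = 0  (should be 0).
Check: (v - proj_W(v)) · u_2 = 0  (should be 0).
Result: proj_W(v) = (-49/118, 165/118, 23/59).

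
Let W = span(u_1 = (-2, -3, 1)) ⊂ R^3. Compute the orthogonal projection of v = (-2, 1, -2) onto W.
proj_W(v) = (1/7, 3/14, -1/14)

Set up U = [u_1 | ... | u_1] ∈ R^(3×1). The projector onto W = col(U) is P = U (U^T U)^(-1) U^T.
Compute U^T U =
  [14],
and U^T v = (-1).
Solve U^T U · c = U^T v for the coefficients: c = (-1/14). The projection is proj_W(v) = U c.
Check: (v - proj_W(v)) · u_1 = 0  (should be 0).
Result: proj_W(v) = (1/7, 3/14, -1/14).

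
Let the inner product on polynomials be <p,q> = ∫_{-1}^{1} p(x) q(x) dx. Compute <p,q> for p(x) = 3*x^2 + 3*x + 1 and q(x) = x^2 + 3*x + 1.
<p,q> = 178/15

Expand the product: p(x)·q(x) = 3*x^4 + 12*x^3 + 13*x^2 + 6*x + 1.
∫_{-1}^{1} of each monomial x^k gives [2/(k+1) if k even, 0 if k odd]. Integrating term-by-term (or equivalently evaluating the antiderivative F(x) = 3*x^5/5 + 3*x^4 + 13*x^3/3 + 3*x^2 + x at the endpoints):
  F(1) − F(−1) = 179/15 − (1/15) = 178/15.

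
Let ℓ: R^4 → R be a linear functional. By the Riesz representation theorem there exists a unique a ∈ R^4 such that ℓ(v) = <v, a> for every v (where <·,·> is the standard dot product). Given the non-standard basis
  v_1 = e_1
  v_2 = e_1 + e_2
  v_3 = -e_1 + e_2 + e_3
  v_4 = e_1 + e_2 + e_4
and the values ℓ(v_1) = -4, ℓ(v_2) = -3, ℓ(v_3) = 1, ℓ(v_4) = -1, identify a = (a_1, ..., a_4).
a = (-4, 1, -4, 2)

Write a = (a_1, ..., a_4) in the standard basis. For each basis vector v_i, ℓ(v_i) = <v_i, a> is a linear equation in the a_j's. Collect the n equations into a matrix system V a = ℓ, where row i of V is v_i (expressed in the standard basis). Since V is invertible (lower-triangular with 1s on the diagonal, up to permutation), solve by back-substitution:
  V =
[[1, 0, 0, 0],
 [1, 1, 0, 0],
 [-1, 1, 1, 0],
 [1, 1, 0, 1]]
  V a = (-4, -3, 1, -1)
Solving gives a = (-4, 1, -4, 2).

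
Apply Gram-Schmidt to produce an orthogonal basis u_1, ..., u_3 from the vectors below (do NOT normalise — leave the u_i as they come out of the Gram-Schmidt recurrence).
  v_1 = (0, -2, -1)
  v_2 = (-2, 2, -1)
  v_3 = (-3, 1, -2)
Orthogonal basis:
  u_1 = (0, -2, -1)
  u_2 = (-2, 4/5, -8/5)
  u_3 = (-2/9, -1/9, 2/9)

Apply the Gram-Schmidt recurrence
  u_1 = v_1
  u_i = v_i − Σ_{j<i} ((v_i · u_j) / (u_j · u_j)) · u_j.

Step by step this gives:
  u_1 = (0, -2, -1)
  u_2 = (-2, 4/5, -8/5)
  u_3 = (-2/9, -1/9, 2/9)

Orthogonality check:
  u_2 · u_1 = 0 (should be 0)
  u_3 · u_1 = 0 (should be 0)
  u_3 · u_2 = 0 (should be 0)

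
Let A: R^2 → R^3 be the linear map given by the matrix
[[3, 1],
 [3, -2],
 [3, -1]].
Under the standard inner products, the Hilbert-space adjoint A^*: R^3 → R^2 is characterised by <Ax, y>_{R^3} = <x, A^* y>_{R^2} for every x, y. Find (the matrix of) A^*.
A^* = A^T =
[[3, 3, 3],
 [1, -2, -1]]

For real matrices with standard dot products, the defining identity <Ax, y> = <x, A^* y> gives (Ax)^T y = x^T (A^*) y, i.e. x^T A^T y = x^T (A^*) y. Since this holds for all x, y, we must have A^* = A^T. Therefore
A^* =
[[3, 3, 3],
 [1, -2, -1]].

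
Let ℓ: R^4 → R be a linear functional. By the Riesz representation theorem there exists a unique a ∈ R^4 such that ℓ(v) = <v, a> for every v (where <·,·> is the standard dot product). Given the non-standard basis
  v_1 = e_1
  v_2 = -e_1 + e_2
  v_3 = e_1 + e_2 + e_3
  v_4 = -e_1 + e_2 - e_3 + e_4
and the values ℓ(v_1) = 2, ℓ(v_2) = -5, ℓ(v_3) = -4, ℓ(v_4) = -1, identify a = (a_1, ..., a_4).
a = (2, -3, -3, 1)

Write a = (a_1, ..., a_4) in the standard basis. For each basis vector v_i, ℓ(v_i) = <v_i, a> is a linear equation in the a_j's. Collect the n equations into a matrix system V a = ℓ, where row i of V is v_i (expressed in the standard basis). Since V is invertible (lower-triangular with 1s on the diagonal, up to permutation), solve by back-substitution:
  V =
[[1, 0, 0, 0],
 [-1, 1, 0, 0],
 [1, 1, 1, 0],
 [-1, 1, -1, 1]]
  V a = (2, -5, -4, -1)
Solving gives a = (2, -3, -3, 1).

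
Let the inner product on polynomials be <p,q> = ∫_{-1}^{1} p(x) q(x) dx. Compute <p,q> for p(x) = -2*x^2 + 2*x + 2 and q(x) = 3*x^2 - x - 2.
<p,q> = -76/15

Expand the product: p(x)·q(x) = -6*x^4 + 8*x^3 + 8*x^2 - 6*x - 4.
∫_{-1}^{1} of each monomial x^k gives [2/(k+1) if k even, 0 if k odd]. Integrating term-by-term (or equivalently evaluating the antiderivative F(x) = -6*x^5/5 + 2*x^4 + 8*x^3/3 - 3*x^2 - 4*x at the endpoints):
  F(1) − F(−1) = -53/15 − (23/15) = -76/15.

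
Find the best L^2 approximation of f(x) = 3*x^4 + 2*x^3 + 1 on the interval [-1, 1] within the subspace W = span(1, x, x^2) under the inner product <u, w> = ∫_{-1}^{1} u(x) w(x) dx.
g(x) = 18*x^2/7 + 6*x/5 + 26/35

The best approximation g ∈ W is the orthogonal projection of f onto W. Writing g = a_0 + a_1 x + a_2 x^2, the coefficients solve the normal equations G · a = b where
  G_{ij} = <φ_i, φ_j> and b_i = <f, φ_i>, with φ_0 = 1, φ_1 = x, φ_2 = x^2.
G =
  [2, 0, 2/3]
  [0, 2/3, 0]
  [2/3, 0, 2/5],
b = (16/5, 4/5, 32/21).
Solving gives a_0 = 26/35, a_1 = 6/5, a_2 = 18/7, so
  g(x) = 18*x^2/7 + 6*x/5 + 26/35.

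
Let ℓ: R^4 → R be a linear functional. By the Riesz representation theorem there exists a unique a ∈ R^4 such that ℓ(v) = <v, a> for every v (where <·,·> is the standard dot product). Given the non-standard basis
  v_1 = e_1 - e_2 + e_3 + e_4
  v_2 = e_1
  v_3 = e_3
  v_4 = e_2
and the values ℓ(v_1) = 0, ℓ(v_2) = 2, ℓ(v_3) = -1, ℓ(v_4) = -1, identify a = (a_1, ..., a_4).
a = (2, -1, -1, -2)

Write a = (a_1, ..., a_4) in the standard basis. For each basis vector v_i, ℓ(v_i) = <v_i, a> is a linear equation in the a_j's. Collect the n equations into a matrix system V a = ℓ, where row i of V is v_i (expressed in the standard basis). Since V is invertible (lower-triangular with 1s on the diagonal, up to permutation), solve by back-substitution:
  V =
[[1, -1, 1, 1],
 [1, 0, 0, 0],
 [0, 0, 1, 0],
 [0, 1, 0, 0]]
  V a = (0, 2, -1, -1)
Solving gives a = (2, -1, -1, -2).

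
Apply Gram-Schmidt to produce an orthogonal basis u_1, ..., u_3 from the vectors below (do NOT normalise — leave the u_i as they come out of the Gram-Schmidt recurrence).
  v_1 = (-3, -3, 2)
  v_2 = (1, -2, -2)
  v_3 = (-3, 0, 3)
Orthogonal basis:
  u_1 = (-3, -3, 2)
  u_2 = (19/22, -47/22, -21/11)
  u_3 = (-30/197, 12/197, -27/197)

Apply the Gram-Schmidt recurrence
  u_1 = v_1
  u_i = v_i − Σ_{j<i} ((v_i · u_j) / (u_j · u_j)) · u_j.

Step by step this gives:
  u_1 = (-3, -3, 2)
  u_2 = (19/22, -47/22, -21/11)
  u_3 = (-30/197, 12/197, -27/197)

Orthogonality check:
  u_2 · u_1 = 0 (should be 0)
  u_3 · u_1 = 0 (should be 0)
  u_3 · u_2 = 0 (should be 0)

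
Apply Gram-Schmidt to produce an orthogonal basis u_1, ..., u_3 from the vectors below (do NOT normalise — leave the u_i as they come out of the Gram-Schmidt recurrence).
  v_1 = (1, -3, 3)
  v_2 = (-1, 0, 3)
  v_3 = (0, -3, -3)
Orthogonal basis:
  u_1 = (1, -3, 3)
  u_2 = (-27/19, 24/19, 33/19)
  u_3 = (-27/14, -9/7, -9/14)

Apply the Gram-Schmidt recurrence
  u_1 = v_1
  u_i = v_i − Σ_{j<i} ((v_i · u_j) / (u_j · u_j)) · u_j.

Step by step this gives:
  u_1 = (1, -3, 3)
  u_2 = (-27/19, 24/19, 33/19)
  u_3 = (-27/14, -9/7, -9/14)

Orthogonality check:
  u_2 · u_1 = 0 (should be 0)
  u_3 · u_1 = 0 (should be 0)
  u_3 · u_2 = 0 (should be 0)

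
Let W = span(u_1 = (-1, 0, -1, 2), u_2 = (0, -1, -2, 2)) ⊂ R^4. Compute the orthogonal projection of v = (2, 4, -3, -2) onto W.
proj_W(v) = (5/6, -1/3, 1/6, -1)

Set up U = [u_1 | ... | u_2] ∈ R^(4×2). The projector onto W = col(U) is P = U (U^T U)^(-1) U^T.
Compute U^T U =
  [6, 6]
  [6, 9],
and U^T v = (-3, -2).
Solve U^T U · c = U^T v for the coefficients: c = (-5/6, 1/3). The projection is proj_W(v) = U c.
Check: (v - proj_W(v)) · u_1 = 0  (should be 0).
Check: (v - proj_W(v)) · u_2 = 0  (should be 0).
Result: proj_W(v) = (5/6, -1/3, 1/6, -1).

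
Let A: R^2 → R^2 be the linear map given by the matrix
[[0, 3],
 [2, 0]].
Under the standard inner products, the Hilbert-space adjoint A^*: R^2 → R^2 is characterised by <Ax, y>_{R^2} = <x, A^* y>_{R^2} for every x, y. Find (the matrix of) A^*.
A^* = A^T =
[[0, 2],
 [3, 0]]

For real matrices with standard dot products, the defining identity <Ax, y> = <x, A^* y> gives (Ax)^T y = x^T (A^*) y, i.e. x^T A^T y = x^T (A^*) y. Since this holds for all x, y, we must have A^* = A^T. Therefore
A^* =
[[0, 2],
 [3, 0]].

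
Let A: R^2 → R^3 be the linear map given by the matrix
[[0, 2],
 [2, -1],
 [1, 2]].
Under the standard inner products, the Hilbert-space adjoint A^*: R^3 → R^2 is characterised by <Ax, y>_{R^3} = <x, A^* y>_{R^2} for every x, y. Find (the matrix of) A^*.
A^* = A^T =
[[0, 2, 1],
 [2, -1, 2]]

For real matrices with standard dot products, the defining identity <Ax, y> = <x, A^* y> gives (Ax)^T y = x^T (A^*) y, i.e. x^T A^T y = x^T (A^*) y. Since this holds for all x, y, we must have A^* = A^T. Therefore
A^* =
[[0, 2, 1],
 [2, -1, 2]].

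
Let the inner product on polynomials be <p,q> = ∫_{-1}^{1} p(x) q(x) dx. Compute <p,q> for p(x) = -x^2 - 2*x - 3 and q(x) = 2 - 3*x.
<p,q> = -28/3

Expand the product: p(x)·q(x) = 3*x^3 + 4*x^2 + 5*x - 6.
∫_{-1}^{1} of each monomial x^k gives [2/(k+1) if k even, 0 if k odd]. Integrating term-by-term (or equivalently evaluating the antiderivative F(x) = 3*x^4/4 + 4*x^3/3 + 5*x^2/2 - 6*x at the endpoints):
  F(1) − F(−1) = -17/12 − (95/12) = -28/3.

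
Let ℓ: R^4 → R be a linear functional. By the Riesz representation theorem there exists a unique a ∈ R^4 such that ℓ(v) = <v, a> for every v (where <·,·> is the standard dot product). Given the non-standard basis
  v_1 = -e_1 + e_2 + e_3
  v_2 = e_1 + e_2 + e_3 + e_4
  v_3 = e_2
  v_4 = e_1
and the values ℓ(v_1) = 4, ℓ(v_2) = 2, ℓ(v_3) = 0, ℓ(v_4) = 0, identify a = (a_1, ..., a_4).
a = (0, 0, 4, -2)

Write a = (a_1, ..., a_4) in the standard basis. For each basis vector v_i, ℓ(v_i) = <v_i, a> is a linear equation in the a_j's. Collect the n equations into a matrix system V a = ℓ, where row i of V is v_i (expressed in the standard basis). Since V is invertible (lower-triangular with 1s on the diagonal, up to permutation), solve by back-substitution:
  V =
[[-1, 1, 1, 0],
 [1, 1, 1, 1],
 [0, 1, 0, 0],
 [1, 0, 0, 0]]
  V a = (4, 2, 0, 0)
Solving gives a = (0, 0, 4, -2).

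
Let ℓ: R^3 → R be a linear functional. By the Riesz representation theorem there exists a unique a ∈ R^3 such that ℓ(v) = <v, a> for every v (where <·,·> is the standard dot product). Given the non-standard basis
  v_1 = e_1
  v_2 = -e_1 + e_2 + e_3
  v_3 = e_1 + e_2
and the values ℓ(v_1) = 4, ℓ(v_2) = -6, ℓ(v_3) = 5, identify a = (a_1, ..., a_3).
a = (4, 1, -3)

Write a = (a_1, ..., a_3) in the standard basis. For each basis vector v_i, ℓ(v_i) = <v_i, a> is a linear equation in the a_j's. Collect the n equations into a matrix system V a = ℓ, where row i of V is v_i (expressed in the standard basis). Since V is invertible (lower-triangular with 1s on the diagonal, up to permutation), solve by back-substitution:
  V =
[[1, 0, 0],
 [-1, 1, 1],
 [1, 1, 0]]
  V a = (4, -6, 5)
Solving gives a = (4, 1, -3).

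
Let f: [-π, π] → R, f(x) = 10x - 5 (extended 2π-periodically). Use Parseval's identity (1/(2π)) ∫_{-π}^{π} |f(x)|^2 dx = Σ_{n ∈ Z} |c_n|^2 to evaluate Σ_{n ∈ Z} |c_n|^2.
Σ |c_n|^2 = 100π^2/3 + 25

Expand and integrate term by term over [-π, π]:
  ∫ (10x)^2 dx = 100·(2π^3/3); ∫ 2·10·(-5)·x dx = 0 (odd integrand); ∫ (-5)^2 dx = 25·2π.
So (1/(2π)) ∫_{-π}^{π} (10x - 5)^2 dx = 100π^2/3 + 25 = 100π^2/3 + 25.
Parseval ⇒ Σ |c_n|^2 = 100π^2/3 + 25.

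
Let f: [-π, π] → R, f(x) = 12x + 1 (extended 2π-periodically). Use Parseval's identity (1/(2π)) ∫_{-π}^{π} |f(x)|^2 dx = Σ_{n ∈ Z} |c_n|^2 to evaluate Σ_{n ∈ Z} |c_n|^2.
Σ |c_n|^2 = 48π^2 + 1

Expand and integrate term by term over [-π, π]:
  ∫ (12x)^2 dx = 144·(2π^3/3); ∫ 2·12·(1)·x dx = 0 (odd integrand); ∫ 1^2 dx = 1·2π.
So (1/(2π)) ∫_{-π}^{π} (12x + 1)^2 dx = 144π^2/3 + 1 = 48π^2 + 1.
Parseval ⇒ Σ |c_n|^2 = 48π^2 + 1.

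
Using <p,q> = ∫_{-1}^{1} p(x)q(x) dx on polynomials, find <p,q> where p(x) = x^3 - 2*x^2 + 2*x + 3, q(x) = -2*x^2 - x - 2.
<p,q> = -202/15

Expand the product: p(x)·q(x) = -2*x^5 + 3*x^4 - 4*x^3 - 4*x^2 - 7*x - 6.
∫_{-1}^{1} of each monomial x^k gives [2/(k+1) if k even, 0 if k odd]. Integrating term-by-term (or equivalently evaluating the antiderivative F(x) = -x^6/3 + 3*x^5/5 - x^4 - 4*x^3/3 - 7*x^2/2 - 6*x at the endpoints):
  F(1) − F(−1) = -347/30 − (19/10) = -202/15.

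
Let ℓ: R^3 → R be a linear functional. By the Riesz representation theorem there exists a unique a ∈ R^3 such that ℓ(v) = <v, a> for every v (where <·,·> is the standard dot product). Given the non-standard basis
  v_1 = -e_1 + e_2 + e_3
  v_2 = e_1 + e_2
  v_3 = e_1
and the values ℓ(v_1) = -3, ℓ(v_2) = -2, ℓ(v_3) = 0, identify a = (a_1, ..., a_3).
a = (0, -2, -1)

Write a = (a_1, ..., a_3) in the standard basis. For each basis vector v_i, ℓ(v_i) = <v_i, a> is a linear equation in the a_j's. Collect the n equations into a matrix system V a = ℓ, where row i of V is v_i (expressed in the standard basis). Since V is invertible (lower-triangular with 1s on the diagonal, up to permutation), solve by back-substitution:
  V =
[[-1, 1, 1],
 [1, 1, 0],
 [1, 0, 0]]
  V a = (-3, -2, 0)
Solving gives a = (0, -2, -1).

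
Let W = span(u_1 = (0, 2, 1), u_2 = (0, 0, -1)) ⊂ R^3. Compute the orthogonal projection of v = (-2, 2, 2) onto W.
proj_W(v) = (0, 2, 2)

Set up U = [u_1 | ... | u_2] ∈ R^(3×2). The projector onto W = col(U) is P = U (U^T U)^(-1) U^T.
Compute U^T U =
  [5, -1]
  [-1, 1],
and U^T v = (6, -2).
Solve U^T U · c = U^T v for the coefficients: c = (1, -1). The projection is proj_W(v) = U c.
Check: (v - proj_W(v)) · u_1 = 0  (should be 0).
Check: (v - proj_W(v)) · u_2 = 0  (should be 0).
Result: proj_W(v) = (0, 2, 2).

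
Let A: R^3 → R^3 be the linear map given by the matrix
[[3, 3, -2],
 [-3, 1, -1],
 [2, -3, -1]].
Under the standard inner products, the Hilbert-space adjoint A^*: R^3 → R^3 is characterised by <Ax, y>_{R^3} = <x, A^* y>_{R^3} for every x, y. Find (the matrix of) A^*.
A^* = A^T =
[[3, -3, 2],
 [3, 1, -3],
 [-2, -1, -1]]

For real matrices with standard dot products, the defining identity <Ax, y> = <x, A^* y> gives (Ax)^T y = x^T (A^*) y, i.e. x^T A^T y = x^T (A^*) y. Since this holds for all x, y, we must have A^* = A^T. Therefore
A^* =
[[3, -3, 2],
 [3, 1, -3],
 [-2, -1, -1]].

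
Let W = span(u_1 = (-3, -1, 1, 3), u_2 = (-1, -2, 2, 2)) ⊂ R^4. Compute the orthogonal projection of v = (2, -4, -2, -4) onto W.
proj_W(v) = (302/91, -46/91, 46/91, -214/91)

Set up U = [u_1 | ... | u_2] ∈ R^(4×2). The projector onto W = col(U) is P = U (U^T U)^(-1) U^T.
Compute U^T U =
  [20, 13]
  [13, 13],
and U^T v = (-16, -6).
Solve U^T U · c = U^T v for the coefficients: c = (-10/7, 88/91). The projection is proj_W(v) = U c.
Check: (v - proj_W(v)) · u_1 = 0  (should be 0).
Check: (v - proj_W(v)) · u_2 = 0  (should be 0).
Result: proj_W(v) = (302/91, -46/91, 46/91, -214/91).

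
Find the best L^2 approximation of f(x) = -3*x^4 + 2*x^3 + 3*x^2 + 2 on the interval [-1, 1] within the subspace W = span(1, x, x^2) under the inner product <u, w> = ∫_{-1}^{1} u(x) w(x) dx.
g(x) = 3*x^2/7 + 6*x/5 + 79/35

The best approximation g ∈ W is the orthogonal projection of f onto W. Writing g = a_0 + a_1 x + a_2 x^2, the coefficients solve the normal equations G · a = b where
  G_{ij} = <φ_i, φ_j> and b_i = <f, φ_i>, with φ_0 = 1, φ_1 = x, φ_2 = x^2.
G =
  [2, 0, 2/3]
  [0, 2/3, 0]
  [2/3, 0, 2/5],
b = (24/5, 4/5, 176/105).
Solving gives a_0 = 79/35, a_1 = 6/5, a_2 = 3/7, so
  g(x) = 3*x^2/7 + 6*x/5 + 79/35.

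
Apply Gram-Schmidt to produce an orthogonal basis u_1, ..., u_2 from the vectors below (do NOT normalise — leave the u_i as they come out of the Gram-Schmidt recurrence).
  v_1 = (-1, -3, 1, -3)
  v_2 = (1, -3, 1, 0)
Orthogonal basis:
  u_1 = (-1, -3, 1, -3)
  u_2 = (29/20, -33/20, 11/20, 27/20)

Apply the Gram-Schmidt recurrence
  u_1 = v_1
  u_i = v_i − Σ_{j<i} ((v_i · u_j) / (u_j · u_j)) · u_j.

Step by step this gives:
  u_1 = (-1, -3, 1, -3)
  u_2 = (29/20, -33/20, 11/20, 27/20)

Orthogonality check:
  u_2 · u_1 = 0 (should be 0)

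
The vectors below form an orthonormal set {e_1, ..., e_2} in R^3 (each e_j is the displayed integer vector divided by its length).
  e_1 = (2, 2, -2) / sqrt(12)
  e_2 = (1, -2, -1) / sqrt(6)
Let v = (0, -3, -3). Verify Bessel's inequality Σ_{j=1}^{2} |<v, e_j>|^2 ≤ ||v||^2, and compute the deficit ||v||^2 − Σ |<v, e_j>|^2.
Σ |<v, e_j>|^2 = 27/2; ||v||^2 = 18; deficit = 9/2

Write each e_j = u_j / sqrt(<u_j, u_j>) where u_j is the displayed integer vector. Then <v, e_j> = <v, u_j> / sqrt(<u_j, u_j>), so |<v, e_j>|^2 = <v, u_j>^2 / <u_j, u_j>.
Coefficients: <v, e_1> = 0/sqrt(12), <v, e_2> = 9/sqrt(6).
Square and sum: Σ |<v, e_j>|^2 = 27/2.
Compute ||v||^2 = v·v = 18.
Deficit = 18 − 27/2 = 9/2 ≥ 0, confirming Bessel's inequality. (The deficit equals ||v − Σ <v,e_j> e_j||^2, the squared distance from v to span{e_j}.)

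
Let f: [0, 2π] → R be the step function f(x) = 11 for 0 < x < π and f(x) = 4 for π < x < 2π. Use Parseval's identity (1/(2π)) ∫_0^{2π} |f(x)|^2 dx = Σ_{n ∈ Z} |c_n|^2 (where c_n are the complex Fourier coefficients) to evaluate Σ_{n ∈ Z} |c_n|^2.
Σ |c_n|^2 = 137/2

Parseval equates the L^2 energy of f (normalised by 1/(2π)) with the ℓ^2 sum of its Fourier coefficients: (1/(2π)) ∫_0^{2π} |f|^2 = Σ |c_n|^2.
Compute the left side: (1/(2π)) [∫_0^π 11^2 dx + ∫_π^{2π} 4^2 dx] = (1/(2π)) · (121π + 16π) = (121 + 16)/2 = 137/2.
So Σ_{n ∈ Z} |c_n|^2 = 137/2.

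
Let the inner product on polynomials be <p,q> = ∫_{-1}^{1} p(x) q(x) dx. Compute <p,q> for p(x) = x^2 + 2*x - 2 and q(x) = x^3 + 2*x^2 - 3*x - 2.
<p,q> = 8/5

Expand the product: p(x)·q(x) = x^5 + 4*x^4 - x^3 - 12*x^2 + 2*x + 4.
∫_{-1}^{1} of each monomial x^k gives [2/(k+1) if k even, 0 if k odd]. Integrating term-by-term (or equivalently evaluating the antiderivative F(x) = x^6/6 + 4*x^5/5 - x^4/4 - 4*x^3 + x^2 + 4*x at the endpoints):
  F(1) − F(−1) = 103/60 − (7/60) = 8/5.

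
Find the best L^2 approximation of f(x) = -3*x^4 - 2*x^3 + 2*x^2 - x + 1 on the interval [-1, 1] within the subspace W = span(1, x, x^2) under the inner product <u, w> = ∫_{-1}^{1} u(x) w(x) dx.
g(x) = -4*x^2/7 - 11*x/5 + 44/35

The best approximation g ∈ W is the orthogonal projection of f onto W. Writing g = a_0 + a_1 x + a_2 x^2, the coefficients solve the normal equations G · a = b where
  G_{ij} = <φ_i, φ_j> and b_i = <f, φ_i>, with φ_0 = 1, φ_1 = x, φ_2 = x^2.
G =
  [2, 0, 2/3]
  [0, 2/3, 0]
  [2/3, 0, 2/5],
b = (32/15, -22/15, 64/105).
Solving gives a_0 = 44/35, a_1 = -11/5, a_2 = -4/7, so
  g(x) = -4*x^2/7 - 11*x/5 + 44/35.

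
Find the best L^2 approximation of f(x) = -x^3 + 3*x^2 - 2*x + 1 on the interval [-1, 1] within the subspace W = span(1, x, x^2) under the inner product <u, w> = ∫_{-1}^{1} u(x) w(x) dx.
g(x) = 3*x^2 - 13*x/5 + 1

The best approximation g ∈ W is the orthogonal projection of f onto W. Writing g = a_0 + a_1 x + a_2 x^2, the coefficients solve the normal equations G · a = b where
  G_{ij} = <φ_i, φ_j> and b_i = <f, φ_i>, with φ_0 = 1, φ_1 = x, φ_2 = x^2.
G =
  [2, 0, 2/3]
  [0, 2/3, 0]
  [2/3, 0, 2/5],
b = (4, -26/15, 28/15).
Solving gives a_0 = 1, a_1 = -13/5, a_2 = 3, so
  g(x) = 3*x^2 - 13*x/5 + 1.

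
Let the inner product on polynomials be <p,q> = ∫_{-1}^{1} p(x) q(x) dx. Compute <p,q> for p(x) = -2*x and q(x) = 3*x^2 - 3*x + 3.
<p,q> = 4

Expand the product: p(x)·q(x) = -6*x^3 + 6*x^2 - 6*x.
∫_{-1}^{1} of each monomial x^k gives [2/(k+1) if k even, 0 if k odd]. Integrating term-by-term (or equivalently evaluating the antiderivative F(x) = -3*x^4/2 + 2*x^3 - 3*x^2 at the endpoints):
  F(1) − F(−1) = -5/2 − (-13/2) = 4.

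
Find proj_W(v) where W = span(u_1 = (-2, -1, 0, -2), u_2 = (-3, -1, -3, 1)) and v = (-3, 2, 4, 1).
proj_W(v) = (18/155, -14/155, 138/155, -166/155)

Set up U = [u_1 | ... | u_2] ∈ R^(4×2). The projector onto W = col(U) is P = U (U^T U)^(-1) U^T.
Compute U^T U =
  [9, 5]
  [5, 20],
and U^T v = (2, -4).
Solve U^T U · c = U^T v for the coefficients: c = (12/31, -46/155). The projection is proj_W(v) = U c.
Check: (v - proj_W(v)) · u_1 = 0  (should be 0).
Check: (v - proj_W(v)) · u_2 = 0  (should be 0).
Result: proj_W(v) = (18/155, -14/155, 138/155, -166/155).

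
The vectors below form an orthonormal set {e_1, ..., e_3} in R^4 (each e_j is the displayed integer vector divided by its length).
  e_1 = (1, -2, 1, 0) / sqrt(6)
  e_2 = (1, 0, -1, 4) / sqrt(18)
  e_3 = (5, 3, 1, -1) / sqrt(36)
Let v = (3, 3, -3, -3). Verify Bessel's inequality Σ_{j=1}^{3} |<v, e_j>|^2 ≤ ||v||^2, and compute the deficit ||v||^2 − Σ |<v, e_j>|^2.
Σ |<v, e_j>|^2 = 24; ||v||^2 = 36; deficit = 12

Write each e_j = u_j / sqrt(<u_j, u_j>) where u_j is the displayed integer vector. Then <v, e_j> = <v, u_j> / sqrt(<u_j, u_j>), so |<v, e_j>|^2 = <v, u_j>^2 / <u_j, u_j>.
Coefficients: <v, e_1> = -6/sqrt(6), <v, e_2> = -6/sqrt(18), <v, e_3> = 24/sqrt(36).
Square and sum: Σ |<v, e_j>|^2 = 24.
Compute ||v||^2 = v·v = 36.
Deficit = 36 − 24 = 12 ≥ 0, confirming Bessel's inequality. (The deficit equals ||v − Σ <v,e_j> e_j||^2, the squared distance from v to span{e_j}.)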